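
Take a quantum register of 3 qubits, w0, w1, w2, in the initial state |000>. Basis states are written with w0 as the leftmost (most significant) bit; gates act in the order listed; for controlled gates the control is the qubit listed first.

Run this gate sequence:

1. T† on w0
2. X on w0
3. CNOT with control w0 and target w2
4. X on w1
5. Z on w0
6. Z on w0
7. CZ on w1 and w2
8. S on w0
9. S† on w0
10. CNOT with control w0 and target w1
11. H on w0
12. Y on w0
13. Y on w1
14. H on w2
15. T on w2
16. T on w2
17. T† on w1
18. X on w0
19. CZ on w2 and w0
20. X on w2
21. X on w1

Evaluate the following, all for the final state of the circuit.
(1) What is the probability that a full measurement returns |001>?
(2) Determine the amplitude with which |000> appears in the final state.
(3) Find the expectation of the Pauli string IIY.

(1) A full measurement returns |001> with probability 1/4. Key observation: steps 8-9 multiply out to the identity, so the circuit reduces to the remaining gates.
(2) The final state's coefficient on |000> equals -exp(I*pi/4)/2.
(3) In the final state, IIY has expectation 0.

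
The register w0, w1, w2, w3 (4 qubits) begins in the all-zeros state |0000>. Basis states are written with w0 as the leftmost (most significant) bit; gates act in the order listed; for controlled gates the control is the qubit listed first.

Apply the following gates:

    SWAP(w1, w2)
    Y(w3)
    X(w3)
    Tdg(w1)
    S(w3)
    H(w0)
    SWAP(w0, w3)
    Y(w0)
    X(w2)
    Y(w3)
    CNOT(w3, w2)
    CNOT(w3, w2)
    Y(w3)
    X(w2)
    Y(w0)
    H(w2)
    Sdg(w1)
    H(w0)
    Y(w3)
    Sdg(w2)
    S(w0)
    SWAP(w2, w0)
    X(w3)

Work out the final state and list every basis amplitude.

The final amplitudes are -sqrt(2)/4 on |0000>, sqrt(2)/4 on |0001>, -sqrt(2)*I/4 on |0010>, sqrt(2)*I/4 on |0011>, 0 on |0100>, 0 on |0101>, 0 on |0110>, 0 on |0111>, sqrt(2)*I/4 on |1000>, -sqrt(2)*I/4 on |1001>, -sqrt(2)/4 on |1010>, sqrt(2)/4 on |1011>, 0 on |1100>, 0 on |1101>, 0 on |1110>, 0 on |1111>. Key observation: steps 8-15 multiply out to the identity, so the circuit reduces to the remaining gates.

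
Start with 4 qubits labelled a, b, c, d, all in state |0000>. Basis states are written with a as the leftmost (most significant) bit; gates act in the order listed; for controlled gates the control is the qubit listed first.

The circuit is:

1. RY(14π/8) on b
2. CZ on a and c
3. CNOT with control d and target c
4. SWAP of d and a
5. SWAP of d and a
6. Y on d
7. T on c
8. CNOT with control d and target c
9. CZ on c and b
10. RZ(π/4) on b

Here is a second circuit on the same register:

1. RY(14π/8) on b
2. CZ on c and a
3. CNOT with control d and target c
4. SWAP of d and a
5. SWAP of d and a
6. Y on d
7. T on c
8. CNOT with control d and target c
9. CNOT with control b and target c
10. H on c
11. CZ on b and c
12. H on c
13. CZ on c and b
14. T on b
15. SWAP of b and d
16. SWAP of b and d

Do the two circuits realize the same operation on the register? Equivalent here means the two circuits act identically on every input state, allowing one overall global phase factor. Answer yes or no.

Yes: on every input state the two circuits agree up to one overall phase factor.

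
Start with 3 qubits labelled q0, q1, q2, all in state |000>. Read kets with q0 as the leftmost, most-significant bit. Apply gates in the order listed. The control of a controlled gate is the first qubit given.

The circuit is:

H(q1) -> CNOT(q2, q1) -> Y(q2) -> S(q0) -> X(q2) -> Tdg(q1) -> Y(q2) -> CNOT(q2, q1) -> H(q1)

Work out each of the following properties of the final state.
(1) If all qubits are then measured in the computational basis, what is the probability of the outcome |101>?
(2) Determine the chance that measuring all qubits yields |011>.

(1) Outcome |101> occurs with probability 0.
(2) The probability of measuring |011> is 1/2 - sqrt(2)/4.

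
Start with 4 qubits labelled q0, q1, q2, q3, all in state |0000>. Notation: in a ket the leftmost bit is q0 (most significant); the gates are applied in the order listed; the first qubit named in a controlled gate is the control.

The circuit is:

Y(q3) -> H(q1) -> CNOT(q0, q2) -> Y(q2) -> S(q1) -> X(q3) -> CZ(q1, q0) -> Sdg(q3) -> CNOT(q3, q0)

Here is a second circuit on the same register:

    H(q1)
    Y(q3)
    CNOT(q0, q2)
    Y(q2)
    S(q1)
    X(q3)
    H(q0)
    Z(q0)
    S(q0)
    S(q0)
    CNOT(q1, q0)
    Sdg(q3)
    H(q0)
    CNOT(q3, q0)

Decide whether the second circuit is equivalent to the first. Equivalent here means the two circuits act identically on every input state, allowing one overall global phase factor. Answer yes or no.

Yes — the two circuits implement the same unitary up to a global phase.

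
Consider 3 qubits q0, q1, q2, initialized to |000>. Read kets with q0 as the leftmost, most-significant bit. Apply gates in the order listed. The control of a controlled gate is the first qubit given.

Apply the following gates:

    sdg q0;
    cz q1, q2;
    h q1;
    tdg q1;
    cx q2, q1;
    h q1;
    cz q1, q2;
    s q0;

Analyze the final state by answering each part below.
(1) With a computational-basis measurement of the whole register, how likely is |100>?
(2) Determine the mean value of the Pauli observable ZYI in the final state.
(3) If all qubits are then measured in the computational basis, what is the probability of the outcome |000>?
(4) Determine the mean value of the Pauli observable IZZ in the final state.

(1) The probability of measuring |100> is 0.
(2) In the final state, ZYI has expectation sqrt(2)/2.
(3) A full measurement returns |000> with probability sqrt(2)/4 + 1/2.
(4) In the final state, IZZ has expectation sqrt(2)/2.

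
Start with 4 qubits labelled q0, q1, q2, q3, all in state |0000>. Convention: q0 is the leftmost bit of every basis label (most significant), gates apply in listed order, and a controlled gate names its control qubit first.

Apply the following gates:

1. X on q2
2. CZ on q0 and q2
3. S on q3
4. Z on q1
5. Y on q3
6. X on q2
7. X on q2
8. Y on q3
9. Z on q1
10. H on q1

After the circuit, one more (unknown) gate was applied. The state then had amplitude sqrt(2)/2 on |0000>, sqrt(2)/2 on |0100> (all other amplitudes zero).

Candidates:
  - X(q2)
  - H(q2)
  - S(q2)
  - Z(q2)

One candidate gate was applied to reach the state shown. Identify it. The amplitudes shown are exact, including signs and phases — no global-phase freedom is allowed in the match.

The applied gate was X(q2). Key observation: gates 4-9 undo each other exactly, leaving only the rest of the circuit to track.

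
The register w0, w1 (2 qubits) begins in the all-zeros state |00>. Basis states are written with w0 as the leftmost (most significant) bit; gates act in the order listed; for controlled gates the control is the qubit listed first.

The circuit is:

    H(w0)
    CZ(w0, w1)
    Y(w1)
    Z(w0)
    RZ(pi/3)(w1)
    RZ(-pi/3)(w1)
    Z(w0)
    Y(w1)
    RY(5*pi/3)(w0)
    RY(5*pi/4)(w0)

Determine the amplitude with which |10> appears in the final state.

The amplitude on |10> is -sqrt(6*sqrt(2) + 12)/8 - sqrt(2*sqrt(2) + 4)/8 - sqrt(4 - 2*sqrt(2))/8 + sqrt(12 - 6*sqrt(2))/8.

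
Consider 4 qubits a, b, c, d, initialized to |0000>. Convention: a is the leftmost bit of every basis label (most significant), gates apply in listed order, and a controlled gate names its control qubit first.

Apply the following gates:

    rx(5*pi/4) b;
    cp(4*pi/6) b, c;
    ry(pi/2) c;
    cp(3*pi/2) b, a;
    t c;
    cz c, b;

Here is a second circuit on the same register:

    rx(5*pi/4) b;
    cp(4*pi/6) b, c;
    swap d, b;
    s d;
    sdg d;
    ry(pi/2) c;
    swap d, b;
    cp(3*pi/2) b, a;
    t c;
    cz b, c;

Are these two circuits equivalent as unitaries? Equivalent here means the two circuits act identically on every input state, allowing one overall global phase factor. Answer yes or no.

Yes — the two circuits implement the same unitary up to a global phase.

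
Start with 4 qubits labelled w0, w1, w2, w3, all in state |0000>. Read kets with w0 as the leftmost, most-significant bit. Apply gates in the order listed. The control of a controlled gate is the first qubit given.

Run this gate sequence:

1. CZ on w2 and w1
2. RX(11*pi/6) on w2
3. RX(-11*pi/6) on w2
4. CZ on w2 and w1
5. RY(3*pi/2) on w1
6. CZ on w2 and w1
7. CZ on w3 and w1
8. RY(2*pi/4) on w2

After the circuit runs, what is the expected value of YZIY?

The observable YZIY averages to 0. Key observation: the block from step 1 through step 4 cancels to the identity and can be dropped.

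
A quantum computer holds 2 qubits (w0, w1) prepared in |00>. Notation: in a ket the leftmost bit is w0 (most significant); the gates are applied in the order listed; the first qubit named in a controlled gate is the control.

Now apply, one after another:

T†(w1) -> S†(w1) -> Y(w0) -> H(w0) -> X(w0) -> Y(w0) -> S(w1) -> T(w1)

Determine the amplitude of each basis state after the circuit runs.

The resulting statevector has amplitude sqrt(2)/2 on |00>, 0 on |01>, sqrt(2)/2 on |10>, 0 on |11>.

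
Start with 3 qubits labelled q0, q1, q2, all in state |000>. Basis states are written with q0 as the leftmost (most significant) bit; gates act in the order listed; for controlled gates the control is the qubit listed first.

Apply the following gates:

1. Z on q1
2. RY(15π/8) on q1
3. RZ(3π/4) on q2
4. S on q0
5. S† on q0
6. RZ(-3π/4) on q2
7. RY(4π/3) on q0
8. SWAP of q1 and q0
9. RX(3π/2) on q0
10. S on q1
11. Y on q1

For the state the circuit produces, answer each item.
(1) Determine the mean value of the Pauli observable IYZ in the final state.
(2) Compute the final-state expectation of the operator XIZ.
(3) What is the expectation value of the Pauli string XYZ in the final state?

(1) The expectation value of IYZ is -sqrt(3)/2.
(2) The observable XIZ averages to -sqrt(2 - sqrt(2))/2.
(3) The expectation value of XYZ is sqrt(6 - 3*sqrt(2))/4.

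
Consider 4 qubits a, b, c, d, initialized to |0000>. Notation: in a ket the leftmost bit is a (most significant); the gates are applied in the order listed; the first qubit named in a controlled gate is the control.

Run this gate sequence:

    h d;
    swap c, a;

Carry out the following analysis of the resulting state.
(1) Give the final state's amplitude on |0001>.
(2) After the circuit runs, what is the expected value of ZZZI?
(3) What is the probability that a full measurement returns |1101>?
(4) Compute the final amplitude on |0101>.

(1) The final state's coefficient on |0001> equals sqrt(2)/2.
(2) The observable ZZZI averages to 1.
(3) Outcome |1101> occurs with probability 0.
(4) |0101> carries amplitude 0 in the final state.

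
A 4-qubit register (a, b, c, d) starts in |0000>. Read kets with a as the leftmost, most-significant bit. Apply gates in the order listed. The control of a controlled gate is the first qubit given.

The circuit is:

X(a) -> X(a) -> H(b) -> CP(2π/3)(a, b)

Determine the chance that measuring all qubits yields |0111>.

A full measurement returns |0111> with probability 0. Key observation: gates 1-2 undo each other exactly, leaving only the rest of the circuit to track.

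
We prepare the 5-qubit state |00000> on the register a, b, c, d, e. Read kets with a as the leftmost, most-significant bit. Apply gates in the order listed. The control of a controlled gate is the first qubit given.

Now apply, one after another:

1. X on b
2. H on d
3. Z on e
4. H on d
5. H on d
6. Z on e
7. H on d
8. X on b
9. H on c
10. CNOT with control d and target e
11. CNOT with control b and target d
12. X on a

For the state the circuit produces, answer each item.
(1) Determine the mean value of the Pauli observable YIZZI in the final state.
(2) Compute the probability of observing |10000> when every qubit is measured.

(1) The expectation value of YIZZI is 0.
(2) Outcome |10000> occurs with probability 1/2.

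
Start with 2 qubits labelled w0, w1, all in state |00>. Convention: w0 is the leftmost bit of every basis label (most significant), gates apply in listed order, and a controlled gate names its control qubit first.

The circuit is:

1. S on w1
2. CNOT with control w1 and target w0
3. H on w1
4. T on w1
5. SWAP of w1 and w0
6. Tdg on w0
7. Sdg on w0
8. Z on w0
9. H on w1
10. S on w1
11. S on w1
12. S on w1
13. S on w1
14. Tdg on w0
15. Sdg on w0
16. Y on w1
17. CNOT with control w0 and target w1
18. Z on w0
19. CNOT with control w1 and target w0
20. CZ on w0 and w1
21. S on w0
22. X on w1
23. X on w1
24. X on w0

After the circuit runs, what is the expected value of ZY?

The observable ZY averages to 0. Key observation: steps 10-13 multiply out to the identity, so the circuit reduces to the remaining gates.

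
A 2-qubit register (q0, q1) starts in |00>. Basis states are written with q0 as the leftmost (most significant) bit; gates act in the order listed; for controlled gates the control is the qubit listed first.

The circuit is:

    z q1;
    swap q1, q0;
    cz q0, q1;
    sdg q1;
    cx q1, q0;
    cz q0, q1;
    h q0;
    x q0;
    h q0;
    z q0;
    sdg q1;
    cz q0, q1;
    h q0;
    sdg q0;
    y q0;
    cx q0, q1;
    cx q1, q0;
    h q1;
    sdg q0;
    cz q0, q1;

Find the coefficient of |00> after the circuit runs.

|00> carries amplitude -1/2 + I/2 in the final state.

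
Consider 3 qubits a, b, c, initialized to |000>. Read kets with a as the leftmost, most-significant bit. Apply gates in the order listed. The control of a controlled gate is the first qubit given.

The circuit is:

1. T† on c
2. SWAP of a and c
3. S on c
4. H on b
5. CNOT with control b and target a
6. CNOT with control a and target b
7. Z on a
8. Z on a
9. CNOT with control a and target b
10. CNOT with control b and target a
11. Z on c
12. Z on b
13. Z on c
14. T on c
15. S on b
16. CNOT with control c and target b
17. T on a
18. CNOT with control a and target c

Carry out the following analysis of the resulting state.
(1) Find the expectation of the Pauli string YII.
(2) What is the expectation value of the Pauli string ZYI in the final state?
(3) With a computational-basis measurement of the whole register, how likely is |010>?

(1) The expectation value of YII is 0. Key observation: steps 5-10 multiply out to the identity, so the circuit reduces to the remaining gates.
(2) In the final state, ZYI has expectation -1.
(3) The probability of measuring |010> is 1/2.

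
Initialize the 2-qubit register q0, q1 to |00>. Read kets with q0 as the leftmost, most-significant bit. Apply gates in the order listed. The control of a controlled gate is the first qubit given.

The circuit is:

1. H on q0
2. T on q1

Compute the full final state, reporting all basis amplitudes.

After the circuit, the state carries amplitude sqrt(2)/2 on |00>, 0 on |01>, sqrt(2)/2 on |10>, 0 on |11>.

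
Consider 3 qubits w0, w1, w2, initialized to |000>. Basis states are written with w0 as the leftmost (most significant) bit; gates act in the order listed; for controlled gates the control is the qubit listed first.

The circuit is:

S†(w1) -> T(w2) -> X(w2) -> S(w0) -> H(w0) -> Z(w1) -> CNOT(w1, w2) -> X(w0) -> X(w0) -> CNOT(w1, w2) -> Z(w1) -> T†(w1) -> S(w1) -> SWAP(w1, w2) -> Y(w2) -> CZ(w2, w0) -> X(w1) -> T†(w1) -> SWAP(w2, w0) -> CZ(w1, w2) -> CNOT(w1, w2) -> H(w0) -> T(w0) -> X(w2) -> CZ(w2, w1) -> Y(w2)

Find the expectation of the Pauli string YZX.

The expectation value of YZX is -sqrt(2)/2. Key observation: gates 6-11 undo each other exactly, leaving only the rest of the circuit to track.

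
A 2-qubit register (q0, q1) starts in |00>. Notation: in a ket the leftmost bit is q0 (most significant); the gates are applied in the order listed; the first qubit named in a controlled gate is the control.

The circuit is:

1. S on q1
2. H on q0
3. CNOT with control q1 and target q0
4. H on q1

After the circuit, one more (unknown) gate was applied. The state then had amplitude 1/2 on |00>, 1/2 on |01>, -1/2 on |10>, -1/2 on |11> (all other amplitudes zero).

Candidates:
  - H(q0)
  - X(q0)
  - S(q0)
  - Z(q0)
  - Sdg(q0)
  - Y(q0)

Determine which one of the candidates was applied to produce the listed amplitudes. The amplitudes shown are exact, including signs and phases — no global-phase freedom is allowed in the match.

The applied gate was Z(q0).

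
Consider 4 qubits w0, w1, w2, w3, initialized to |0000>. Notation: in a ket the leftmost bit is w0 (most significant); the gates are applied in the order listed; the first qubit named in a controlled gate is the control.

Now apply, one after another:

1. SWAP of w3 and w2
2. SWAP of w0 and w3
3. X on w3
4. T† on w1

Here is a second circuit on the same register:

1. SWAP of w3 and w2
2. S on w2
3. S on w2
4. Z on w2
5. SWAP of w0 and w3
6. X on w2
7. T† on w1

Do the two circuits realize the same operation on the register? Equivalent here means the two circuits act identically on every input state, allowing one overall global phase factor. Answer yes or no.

No, they are not equivalent — no single phase factor reconciles the two unitaries.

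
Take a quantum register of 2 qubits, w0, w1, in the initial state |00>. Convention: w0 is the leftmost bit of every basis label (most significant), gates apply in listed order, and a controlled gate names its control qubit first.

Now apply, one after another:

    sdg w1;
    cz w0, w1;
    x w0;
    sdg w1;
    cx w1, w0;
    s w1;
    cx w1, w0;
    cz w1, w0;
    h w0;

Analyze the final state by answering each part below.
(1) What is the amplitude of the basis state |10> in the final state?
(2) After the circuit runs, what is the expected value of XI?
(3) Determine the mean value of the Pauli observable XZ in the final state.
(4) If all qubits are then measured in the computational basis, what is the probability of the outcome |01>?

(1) The amplitude on |10> is -sqrt(2)/2.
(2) In the final state, XI has expectation -1.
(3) The observable XZ averages to -1.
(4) The probability of measuring |01> is 0.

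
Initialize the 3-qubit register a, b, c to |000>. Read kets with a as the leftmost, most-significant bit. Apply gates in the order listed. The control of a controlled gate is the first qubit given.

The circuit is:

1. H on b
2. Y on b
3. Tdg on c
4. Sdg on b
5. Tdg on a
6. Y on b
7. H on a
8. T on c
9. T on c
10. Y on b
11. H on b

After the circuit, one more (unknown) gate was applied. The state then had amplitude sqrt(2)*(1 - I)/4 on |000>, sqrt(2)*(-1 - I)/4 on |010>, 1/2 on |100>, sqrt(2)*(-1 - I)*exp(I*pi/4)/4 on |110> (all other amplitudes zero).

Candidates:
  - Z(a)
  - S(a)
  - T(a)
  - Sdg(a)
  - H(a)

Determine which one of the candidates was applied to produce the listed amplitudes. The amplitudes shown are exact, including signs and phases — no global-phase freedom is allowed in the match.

The unique candidate consistent with the amplitudes is T(a).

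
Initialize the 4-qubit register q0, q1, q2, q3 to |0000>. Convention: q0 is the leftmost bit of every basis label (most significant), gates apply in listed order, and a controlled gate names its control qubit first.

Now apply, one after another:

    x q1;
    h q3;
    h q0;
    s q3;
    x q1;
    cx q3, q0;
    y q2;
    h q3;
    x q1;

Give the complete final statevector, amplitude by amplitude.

After the circuit, the state carries amplitude sqrt(2)*(-1 + I)/4 on |0110>, sqrt(2)*(1 + I)/4 on |0111>, sqrt(2)*(-1 + I)/4 on |1110>, sqrt(2)*(1 + I)/4 on |1111>, and 0 on every other basis state.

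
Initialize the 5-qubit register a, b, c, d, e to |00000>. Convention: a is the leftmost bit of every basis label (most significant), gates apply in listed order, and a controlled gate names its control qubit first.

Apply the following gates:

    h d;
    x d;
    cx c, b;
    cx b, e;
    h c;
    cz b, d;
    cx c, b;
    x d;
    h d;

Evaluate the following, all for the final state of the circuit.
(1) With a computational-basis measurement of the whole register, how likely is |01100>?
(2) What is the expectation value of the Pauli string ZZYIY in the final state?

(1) A full measurement returns |01100> with probability 1/2.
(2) The observable ZZYIY averages to 0.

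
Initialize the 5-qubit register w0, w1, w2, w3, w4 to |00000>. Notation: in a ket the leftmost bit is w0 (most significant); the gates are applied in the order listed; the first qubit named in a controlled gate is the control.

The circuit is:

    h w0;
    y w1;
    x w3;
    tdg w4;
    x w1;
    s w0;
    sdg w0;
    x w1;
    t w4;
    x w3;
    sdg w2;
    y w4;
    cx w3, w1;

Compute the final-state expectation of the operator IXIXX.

The expectation value of IXIXX is 0. Key observation: steps 3-10 multiply out to the identity, so the circuit reduces to the remaining gates.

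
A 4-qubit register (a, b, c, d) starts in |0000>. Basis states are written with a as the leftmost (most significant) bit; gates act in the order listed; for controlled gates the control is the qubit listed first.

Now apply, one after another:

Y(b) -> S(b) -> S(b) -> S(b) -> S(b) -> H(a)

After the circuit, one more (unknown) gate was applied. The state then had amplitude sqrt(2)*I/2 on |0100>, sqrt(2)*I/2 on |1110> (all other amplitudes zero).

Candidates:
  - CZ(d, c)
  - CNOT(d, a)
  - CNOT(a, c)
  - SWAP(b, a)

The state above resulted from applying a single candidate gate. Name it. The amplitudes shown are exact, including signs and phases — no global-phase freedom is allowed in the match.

It was CNOT(a, c) that produced the state shown. Key observation: the block from step 2 through step 5 cancels to the identity and can be dropped.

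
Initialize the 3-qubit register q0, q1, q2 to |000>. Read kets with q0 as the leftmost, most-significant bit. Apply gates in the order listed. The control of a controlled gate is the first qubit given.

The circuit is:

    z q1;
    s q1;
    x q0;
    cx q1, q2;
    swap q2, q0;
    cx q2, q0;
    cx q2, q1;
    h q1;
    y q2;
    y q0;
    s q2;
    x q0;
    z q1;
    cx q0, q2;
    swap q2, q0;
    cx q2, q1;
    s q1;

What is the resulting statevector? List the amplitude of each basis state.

The resulting statevector has amplitude -sqrt(2)/2 on |101>, -sqrt(2)*I/2 on |111>, and 0 on every other basis state.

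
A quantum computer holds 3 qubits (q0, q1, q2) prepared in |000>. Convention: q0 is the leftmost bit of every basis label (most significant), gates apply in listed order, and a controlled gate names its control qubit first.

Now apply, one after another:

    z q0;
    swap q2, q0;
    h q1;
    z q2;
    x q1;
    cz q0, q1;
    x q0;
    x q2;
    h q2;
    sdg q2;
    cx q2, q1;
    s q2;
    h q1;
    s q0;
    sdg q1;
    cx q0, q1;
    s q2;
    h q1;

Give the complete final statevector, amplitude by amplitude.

After the circuit, the state carries amplitude 0 on |000>, 0 on |001>, 0 on |010>, 0 on |011>, I/2 on |100>, 1/2 on |101>, -I/2 on |110>, -1/2 on |111>.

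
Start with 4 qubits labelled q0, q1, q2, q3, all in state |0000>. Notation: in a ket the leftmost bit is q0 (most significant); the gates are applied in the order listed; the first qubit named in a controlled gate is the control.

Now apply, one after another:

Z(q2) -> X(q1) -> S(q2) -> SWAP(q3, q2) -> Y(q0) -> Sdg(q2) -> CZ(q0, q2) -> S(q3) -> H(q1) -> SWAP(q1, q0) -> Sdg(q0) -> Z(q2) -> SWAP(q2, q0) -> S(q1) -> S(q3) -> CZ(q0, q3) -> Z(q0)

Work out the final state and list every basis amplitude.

The final amplitudes are -sqrt(2)/2 on |0100>, -sqrt(2)*I/2 on |0110>, and 0 on every other basis state.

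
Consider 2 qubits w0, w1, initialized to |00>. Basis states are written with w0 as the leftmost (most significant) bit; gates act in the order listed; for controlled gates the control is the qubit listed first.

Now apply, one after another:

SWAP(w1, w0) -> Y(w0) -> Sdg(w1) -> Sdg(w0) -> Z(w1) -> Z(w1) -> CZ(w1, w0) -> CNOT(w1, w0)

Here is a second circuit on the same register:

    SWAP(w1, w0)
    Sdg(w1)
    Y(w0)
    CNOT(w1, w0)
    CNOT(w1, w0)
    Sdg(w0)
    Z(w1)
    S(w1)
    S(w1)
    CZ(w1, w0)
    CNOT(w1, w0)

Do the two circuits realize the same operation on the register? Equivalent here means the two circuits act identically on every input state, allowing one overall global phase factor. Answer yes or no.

Yes, they are equivalent — the unitaries differ by at most a global phase.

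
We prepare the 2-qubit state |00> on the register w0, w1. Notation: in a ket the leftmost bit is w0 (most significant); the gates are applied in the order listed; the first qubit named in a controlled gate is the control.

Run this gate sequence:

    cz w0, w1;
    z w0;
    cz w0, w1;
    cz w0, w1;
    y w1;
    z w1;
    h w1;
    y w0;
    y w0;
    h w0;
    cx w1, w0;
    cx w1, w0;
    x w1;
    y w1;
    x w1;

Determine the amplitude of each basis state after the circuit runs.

After the circuit, the state carries amplitude -1/2 on |00>, -1/2 on |01>, -1/2 on |10>, -1/2 on |11>.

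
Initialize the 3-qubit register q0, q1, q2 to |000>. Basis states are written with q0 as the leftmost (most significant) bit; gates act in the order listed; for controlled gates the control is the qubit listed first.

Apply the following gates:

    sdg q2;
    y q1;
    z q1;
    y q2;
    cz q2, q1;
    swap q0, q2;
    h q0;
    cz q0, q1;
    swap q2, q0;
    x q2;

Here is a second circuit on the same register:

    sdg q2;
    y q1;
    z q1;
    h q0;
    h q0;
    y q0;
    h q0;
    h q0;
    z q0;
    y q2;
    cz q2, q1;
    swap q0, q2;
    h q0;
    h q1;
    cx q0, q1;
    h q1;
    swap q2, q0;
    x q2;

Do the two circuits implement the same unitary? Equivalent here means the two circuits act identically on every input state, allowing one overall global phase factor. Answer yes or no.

No: there is an input state on which the two circuits produce genuinely different outputs (not merely differing by a phase).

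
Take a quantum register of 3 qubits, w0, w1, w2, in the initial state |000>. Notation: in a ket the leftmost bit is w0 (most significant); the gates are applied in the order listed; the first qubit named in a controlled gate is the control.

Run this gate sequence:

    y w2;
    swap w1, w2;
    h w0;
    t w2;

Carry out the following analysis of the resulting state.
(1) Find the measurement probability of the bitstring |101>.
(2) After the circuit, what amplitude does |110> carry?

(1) Outcome |101> occurs with probability 0.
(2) |110> carries amplitude sqrt(2)*I/2 in the final state.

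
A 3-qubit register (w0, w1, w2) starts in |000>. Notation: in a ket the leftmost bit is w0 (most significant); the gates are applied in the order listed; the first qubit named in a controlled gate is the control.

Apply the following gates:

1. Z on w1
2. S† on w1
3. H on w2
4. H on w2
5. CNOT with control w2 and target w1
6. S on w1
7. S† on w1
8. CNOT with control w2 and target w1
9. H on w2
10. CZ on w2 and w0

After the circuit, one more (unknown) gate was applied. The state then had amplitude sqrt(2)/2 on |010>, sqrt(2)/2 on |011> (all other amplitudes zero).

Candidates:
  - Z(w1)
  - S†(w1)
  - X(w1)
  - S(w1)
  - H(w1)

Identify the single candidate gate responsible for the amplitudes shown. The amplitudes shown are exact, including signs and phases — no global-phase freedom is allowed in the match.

It was X(w1) that produced the state shown. Key observation: gates 4-9 undo each other exactly, leaving only the rest of the circuit to track.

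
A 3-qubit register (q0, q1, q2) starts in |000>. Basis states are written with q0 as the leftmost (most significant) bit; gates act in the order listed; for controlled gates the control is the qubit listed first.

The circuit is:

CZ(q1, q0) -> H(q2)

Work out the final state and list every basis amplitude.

The resulting statevector has amplitude sqrt(2)/2 on |000>, sqrt(2)/2 on |001>, and 0 on every other basis state.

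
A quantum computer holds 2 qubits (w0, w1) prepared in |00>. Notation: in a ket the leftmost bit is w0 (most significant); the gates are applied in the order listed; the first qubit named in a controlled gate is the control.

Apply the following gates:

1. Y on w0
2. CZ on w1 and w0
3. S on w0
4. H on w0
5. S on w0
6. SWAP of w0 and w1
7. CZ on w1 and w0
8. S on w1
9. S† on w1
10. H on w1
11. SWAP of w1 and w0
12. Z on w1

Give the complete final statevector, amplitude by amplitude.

The resulting statevector has amplitude -1/2 + I/2 on |00>, 0 on |01>, -1/2 - I/2 on |10>, 0 on |11>.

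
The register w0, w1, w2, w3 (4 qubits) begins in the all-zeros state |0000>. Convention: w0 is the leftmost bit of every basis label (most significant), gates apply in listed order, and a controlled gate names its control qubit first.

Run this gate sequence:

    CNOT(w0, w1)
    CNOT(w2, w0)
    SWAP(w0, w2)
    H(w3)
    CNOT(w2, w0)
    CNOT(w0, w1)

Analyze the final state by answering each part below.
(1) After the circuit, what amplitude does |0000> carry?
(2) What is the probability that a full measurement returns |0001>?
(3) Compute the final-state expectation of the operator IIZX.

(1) |0000> carries amplitude sqrt(2)/2 in the final state.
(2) Outcome |0001> occurs with probability 1/2.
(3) In the final state, IIZX has expectation 1.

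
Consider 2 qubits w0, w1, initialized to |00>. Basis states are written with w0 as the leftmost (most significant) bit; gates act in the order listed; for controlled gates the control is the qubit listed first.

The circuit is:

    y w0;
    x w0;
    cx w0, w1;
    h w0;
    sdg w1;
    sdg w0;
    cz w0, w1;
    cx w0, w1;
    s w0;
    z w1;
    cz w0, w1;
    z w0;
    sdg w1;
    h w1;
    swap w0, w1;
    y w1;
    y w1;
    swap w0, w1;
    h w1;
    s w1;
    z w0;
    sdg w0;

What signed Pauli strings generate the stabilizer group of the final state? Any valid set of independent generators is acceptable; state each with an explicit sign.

The stabilizer group can be generated by -XY, +ZZ, among other valid generating sets. Key observation: the block from step 13 through step 20 cancels to the identity and can be dropped.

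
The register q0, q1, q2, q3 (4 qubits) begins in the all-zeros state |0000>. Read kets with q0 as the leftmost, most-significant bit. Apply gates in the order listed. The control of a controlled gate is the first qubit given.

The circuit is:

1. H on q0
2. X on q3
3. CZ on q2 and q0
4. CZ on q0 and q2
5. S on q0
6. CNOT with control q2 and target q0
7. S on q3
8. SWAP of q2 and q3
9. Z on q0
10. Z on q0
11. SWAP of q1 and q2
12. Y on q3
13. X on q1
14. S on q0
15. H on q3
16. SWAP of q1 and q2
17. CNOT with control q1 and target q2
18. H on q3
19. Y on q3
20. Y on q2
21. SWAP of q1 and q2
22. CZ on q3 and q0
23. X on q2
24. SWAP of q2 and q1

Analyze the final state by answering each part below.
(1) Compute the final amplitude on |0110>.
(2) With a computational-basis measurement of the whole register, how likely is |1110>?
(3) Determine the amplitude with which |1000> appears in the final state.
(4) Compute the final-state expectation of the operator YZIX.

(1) The final state's coefficient on |0110> equals -sqrt(2)/2.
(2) Outcome |1110> occurs with probability 1/2.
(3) The final state's coefficient on |1000> equals 0.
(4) In the final state, YZIX has expectation 0.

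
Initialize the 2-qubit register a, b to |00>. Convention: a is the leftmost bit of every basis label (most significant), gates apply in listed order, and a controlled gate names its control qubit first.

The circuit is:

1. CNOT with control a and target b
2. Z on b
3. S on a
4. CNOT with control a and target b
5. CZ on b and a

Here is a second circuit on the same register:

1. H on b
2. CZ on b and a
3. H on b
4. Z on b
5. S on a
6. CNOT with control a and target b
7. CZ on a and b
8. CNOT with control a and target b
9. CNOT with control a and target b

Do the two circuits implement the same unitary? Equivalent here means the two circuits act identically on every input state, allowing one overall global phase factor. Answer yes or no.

Yes, they are equivalent — the unitaries differ by at most a global phase.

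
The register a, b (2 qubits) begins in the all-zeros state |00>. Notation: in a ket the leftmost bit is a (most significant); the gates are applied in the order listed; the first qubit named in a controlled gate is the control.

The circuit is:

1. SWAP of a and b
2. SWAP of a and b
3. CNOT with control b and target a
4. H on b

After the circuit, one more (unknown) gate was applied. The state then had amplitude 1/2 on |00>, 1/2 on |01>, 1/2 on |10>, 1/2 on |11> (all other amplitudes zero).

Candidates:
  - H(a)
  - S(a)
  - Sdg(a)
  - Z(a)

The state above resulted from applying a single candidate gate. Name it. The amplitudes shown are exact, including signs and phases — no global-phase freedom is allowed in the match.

The unique candidate consistent with the amplitudes is H(a). Key observation: the block from step 1 through step 2 cancels to the identity and can be dropped.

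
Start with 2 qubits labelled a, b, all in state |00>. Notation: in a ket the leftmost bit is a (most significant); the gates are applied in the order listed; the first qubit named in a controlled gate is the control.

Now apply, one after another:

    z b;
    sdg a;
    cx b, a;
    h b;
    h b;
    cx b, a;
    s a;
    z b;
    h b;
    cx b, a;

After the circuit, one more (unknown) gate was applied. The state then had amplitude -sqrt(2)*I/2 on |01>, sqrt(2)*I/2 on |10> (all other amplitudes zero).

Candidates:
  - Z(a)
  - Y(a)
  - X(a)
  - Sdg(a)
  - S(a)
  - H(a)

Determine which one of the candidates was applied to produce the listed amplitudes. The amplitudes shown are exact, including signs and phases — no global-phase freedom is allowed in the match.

The applied gate was Y(a).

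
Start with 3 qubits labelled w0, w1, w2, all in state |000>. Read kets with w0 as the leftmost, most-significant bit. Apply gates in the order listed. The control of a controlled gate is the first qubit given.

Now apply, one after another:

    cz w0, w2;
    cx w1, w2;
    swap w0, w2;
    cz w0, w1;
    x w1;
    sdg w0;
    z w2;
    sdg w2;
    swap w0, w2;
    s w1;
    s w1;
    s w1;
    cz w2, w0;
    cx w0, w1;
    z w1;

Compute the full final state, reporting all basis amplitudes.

The resulting statevector has amplitude I on |010>, and 0 on every other basis state.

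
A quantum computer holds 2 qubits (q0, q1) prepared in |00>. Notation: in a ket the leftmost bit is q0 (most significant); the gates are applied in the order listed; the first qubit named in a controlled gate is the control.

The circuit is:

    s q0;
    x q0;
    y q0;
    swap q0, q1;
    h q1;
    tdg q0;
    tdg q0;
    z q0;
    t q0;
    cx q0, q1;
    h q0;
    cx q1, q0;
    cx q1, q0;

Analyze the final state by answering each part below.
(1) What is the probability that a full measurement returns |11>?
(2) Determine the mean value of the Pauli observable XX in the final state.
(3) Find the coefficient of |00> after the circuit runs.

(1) A full measurement returns |11> with probability 1/4.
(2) The observable XX averages to 1.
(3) |00> carries amplitude -I/2 in the final state.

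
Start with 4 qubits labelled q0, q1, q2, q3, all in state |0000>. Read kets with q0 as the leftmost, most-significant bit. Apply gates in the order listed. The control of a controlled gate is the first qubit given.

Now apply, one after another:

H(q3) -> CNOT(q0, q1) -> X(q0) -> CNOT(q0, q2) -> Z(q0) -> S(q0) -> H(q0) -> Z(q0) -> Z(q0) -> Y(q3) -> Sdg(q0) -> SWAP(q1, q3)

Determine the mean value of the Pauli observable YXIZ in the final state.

The observable YXIZ averages to -1.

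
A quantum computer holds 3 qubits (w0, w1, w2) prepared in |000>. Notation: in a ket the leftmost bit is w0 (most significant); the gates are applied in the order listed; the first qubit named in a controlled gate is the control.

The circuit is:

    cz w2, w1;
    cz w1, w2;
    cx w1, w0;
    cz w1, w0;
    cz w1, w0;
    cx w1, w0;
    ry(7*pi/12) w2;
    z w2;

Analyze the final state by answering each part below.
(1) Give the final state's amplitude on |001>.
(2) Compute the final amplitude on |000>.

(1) The final state's coefficient on |001> equals -sqrt(sqrt(2) + 2)/4 - sqrt(6 - 3*sqrt(2))/4. Key observation: steps 3-6 multiply out to the identity, so the circuit reduces to the remaining gates.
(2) The amplitude on |000> is -sqrt(2 - sqrt(2))/4 + sqrt(3*sqrt(2) + 6)/4.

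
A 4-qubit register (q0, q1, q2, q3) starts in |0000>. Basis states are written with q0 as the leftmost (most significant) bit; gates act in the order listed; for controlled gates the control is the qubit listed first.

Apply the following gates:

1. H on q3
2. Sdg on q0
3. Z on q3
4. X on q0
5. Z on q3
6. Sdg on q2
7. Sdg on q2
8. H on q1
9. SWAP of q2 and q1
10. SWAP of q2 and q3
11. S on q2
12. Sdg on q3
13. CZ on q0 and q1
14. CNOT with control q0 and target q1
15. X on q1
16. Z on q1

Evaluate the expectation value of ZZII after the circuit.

In the final state, ZZII has expectation -1.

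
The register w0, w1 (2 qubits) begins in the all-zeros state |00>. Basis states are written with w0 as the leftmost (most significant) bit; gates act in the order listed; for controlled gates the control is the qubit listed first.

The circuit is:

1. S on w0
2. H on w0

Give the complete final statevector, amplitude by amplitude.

The resulting statevector has amplitude sqrt(2)/2 on |00>, 0 on |01>, sqrt(2)/2 on |10>, 0 on |11>.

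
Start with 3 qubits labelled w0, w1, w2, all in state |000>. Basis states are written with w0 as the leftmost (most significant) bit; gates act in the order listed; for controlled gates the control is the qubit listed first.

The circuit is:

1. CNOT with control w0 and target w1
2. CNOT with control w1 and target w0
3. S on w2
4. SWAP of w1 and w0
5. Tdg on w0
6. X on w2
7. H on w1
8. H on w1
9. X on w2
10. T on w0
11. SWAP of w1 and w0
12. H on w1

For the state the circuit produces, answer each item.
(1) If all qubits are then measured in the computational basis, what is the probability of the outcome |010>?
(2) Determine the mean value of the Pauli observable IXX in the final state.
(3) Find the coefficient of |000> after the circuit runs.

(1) Outcome |010> occurs with probability 1/2. Key observation: steps 4-11 multiply out to the identity, so the circuit reduces to the remaining gates.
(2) The expectation value of IXX is 0.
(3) The final state's coefficient on |000> equals sqrt(2)/2.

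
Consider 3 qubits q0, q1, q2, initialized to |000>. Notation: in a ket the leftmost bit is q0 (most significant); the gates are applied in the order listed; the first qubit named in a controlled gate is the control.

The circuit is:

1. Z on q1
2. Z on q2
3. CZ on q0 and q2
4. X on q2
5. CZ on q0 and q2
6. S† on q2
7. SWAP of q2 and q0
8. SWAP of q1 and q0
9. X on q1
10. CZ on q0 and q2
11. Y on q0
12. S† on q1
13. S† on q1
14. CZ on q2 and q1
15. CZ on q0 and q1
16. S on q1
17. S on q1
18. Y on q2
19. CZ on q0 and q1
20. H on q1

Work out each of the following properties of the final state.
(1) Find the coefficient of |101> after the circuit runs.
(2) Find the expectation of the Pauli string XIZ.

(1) |101> carries amplitude sqrt(2)*I/2 in the final state.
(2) The observable XIZ averages to 0.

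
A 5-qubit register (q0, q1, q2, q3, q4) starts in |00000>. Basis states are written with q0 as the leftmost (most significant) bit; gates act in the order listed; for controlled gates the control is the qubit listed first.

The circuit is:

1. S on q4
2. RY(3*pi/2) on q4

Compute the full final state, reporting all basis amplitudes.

The final amplitudes are -sqrt(2)/2 on |00000>, sqrt(2)/2 on |00001>, and 0 on every other basis state.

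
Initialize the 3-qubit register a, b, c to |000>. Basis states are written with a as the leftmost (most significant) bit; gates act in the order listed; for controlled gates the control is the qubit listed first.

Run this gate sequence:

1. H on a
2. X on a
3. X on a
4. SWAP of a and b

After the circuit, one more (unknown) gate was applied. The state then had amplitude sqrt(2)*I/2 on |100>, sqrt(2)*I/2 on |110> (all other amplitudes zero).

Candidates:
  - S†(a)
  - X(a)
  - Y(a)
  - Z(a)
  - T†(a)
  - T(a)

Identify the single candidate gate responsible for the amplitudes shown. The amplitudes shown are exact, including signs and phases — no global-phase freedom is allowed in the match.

The unique candidate consistent with the amplitudes is Y(a). Key observation: steps 2-3 multiply out to the identity, so the circuit reduces to the remaining gates.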